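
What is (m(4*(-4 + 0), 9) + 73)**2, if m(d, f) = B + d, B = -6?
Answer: 2601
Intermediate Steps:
m(d, f) = -6 + d
(m(4*(-4 + 0), 9) + 73)**2 = ((-6 + 4*(-4 + 0)) + 73)**2 = ((-6 + 4*(-4)) + 73)**2 = ((-6 - 16) + 73)**2 = (-22 + 73)**2 = 51**2 = 2601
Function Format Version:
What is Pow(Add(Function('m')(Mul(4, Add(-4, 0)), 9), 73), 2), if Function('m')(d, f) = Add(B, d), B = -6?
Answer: 2601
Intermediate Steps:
Function('m')(d, f) = Add(-6, d)
Pow(Add(Function('m')(Mul(4, Add(-4, 0)), 9), 73), 2) = Pow(Add(Add(-6, Mul(4, Add(-4, 0))), 73), 2) = Pow(Add(Add(-6, Mul(4, -4)), 73), 2) = Pow(Add(Add(-6, -16), 73), 2) = Pow(Add(-22, 73), 2) = Pow(51, 2) = 2601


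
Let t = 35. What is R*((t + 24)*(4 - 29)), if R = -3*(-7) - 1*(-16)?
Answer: -54575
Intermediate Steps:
R = 37 (R = 21 + 16 = 37)
R*((t + 24)*(4 - 29)) = 37*((35 + 24)*(4 - 29)) = 37*(59*(-25)) = 37*(-1475) = -54575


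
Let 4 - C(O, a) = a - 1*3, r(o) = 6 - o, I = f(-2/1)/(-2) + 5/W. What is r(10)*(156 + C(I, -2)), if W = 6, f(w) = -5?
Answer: -660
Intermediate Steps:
I = 10/3 (I = -5/(-2) + 5/6 = -5*(-½) + 5*(⅙) = 5/2 + ⅚ = 10/3 ≈ 3.3333)
C(O, a) = 7 - a (C(O, a) = 4 - (a - 1*3) = 4 - (a - 3) = 4 - (-3 + a) = 4 + (3 - a) = 7 - a)
r(10)*(156 + C(I, -2)) = (6 - 1*10)*(156 + (7 - 1*(-2))) = (6 - 10)*(156 + (7 + 2)) = -4*(156 + 9) = -4*165 = -660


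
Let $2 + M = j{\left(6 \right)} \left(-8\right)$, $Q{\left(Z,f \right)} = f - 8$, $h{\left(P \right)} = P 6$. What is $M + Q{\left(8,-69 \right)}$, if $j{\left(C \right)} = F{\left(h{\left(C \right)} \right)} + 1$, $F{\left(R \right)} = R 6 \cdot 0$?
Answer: $-87$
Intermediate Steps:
$h{\left(P \right)} = 6 P$
$Q{\left(Z,f \right)} = -8 + f$ ($Q{\left(Z,f \right)} = f - 8 = -8 + f$)
$F{\left(R \right)} = 0$ ($F{\left(R \right)} = 6 R 0 = 0$)
$j{\left(C \right)} = 1$ ($j{\left(C \right)} = 0 + 1 = 1$)
$M = -10$ ($M = -2 + 1 \left(-8\right) = -2 - 8 = -10$)
$M + Q{\left(8,-69 \right)} = -10 - 77 = -87$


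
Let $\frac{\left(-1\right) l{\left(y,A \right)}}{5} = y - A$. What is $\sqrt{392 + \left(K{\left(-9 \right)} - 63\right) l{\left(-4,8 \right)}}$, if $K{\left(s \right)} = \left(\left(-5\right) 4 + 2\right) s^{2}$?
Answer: $2 i \sqrt{22717} \approx 301.44 i$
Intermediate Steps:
$l{\left(y,A \right)} = - 5 y + 5 A$ ($l{\left(y,A \right)} = - 5 \left(y - A\right) = - 5 y + 5 A$)
$K{\left(s \right)} = - 18 s^{2}$ ($K{\left(s \right)} = \left(-20 + 2\right) s^{2} = - 18 s^{2}$)
$\sqrt{392 + \left(K{\left(-9 \right)} - 63\right) l{\left(-4,8 \right)}} = \sqrt{392 + \left(- 18 \left(-9\right)^{2} - 63\right) \left(\left(-5\right) \left(-4\right) + 5 \cdot 8\right)} = \sqrt{392 + \left(\left(-18\right) 81 - 63\right) \left(20 + 40\right)} = \sqrt{392 + \left(-1458 - 63\right) 60} = \sqrt{392 - 91260} = \sqrt{-90868} = 2 i \sqrt{22717}$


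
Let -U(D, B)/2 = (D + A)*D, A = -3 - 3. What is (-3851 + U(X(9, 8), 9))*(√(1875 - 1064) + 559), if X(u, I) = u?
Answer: -2182895 - 3905*√811 ≈ -2.2941e+6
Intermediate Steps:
A = -6
U(D, B) = -2*D*(-6 + D) (U(D, B) = -2*(D - 6)*D = -2*(-6 + D)*D = -2*D*(-6 + D))
(-3851 + U(X(9, 8), 9))*(√(1875 - 1064) + 559) = (-3851 + 2*9*(6 - 1*9))*(√(1875 - 1064) + 559) = (-3851 + 2*9*(6 - 9))*(√811 + 559) = (-3851 + 2*9*(-3))*(559 + √811) = (-3851 - 54)*(559 + √811) = -3905*(559 + √811) = -2182895 - 3905*√811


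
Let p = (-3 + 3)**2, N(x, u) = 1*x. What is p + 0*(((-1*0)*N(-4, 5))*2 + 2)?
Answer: 0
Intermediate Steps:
N(x, u) = x
p = 0 (p = 0**2 = 0)
p + 0*(((-1*0)*N(-4, 5))*2 + 2) = 0 + 0*((-1*0*(-4))*2 + 2) = 0 + 0*((0*(-4))*2 + 2) = 0 + 0*(0*2 + 2) = 0 + 0*(0 + 2) = 0 + 0*2 = 0 + 0 = 0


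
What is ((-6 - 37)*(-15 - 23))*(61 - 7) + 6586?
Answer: 94822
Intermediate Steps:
((-6 - 37)*(-15 - 23))*(61 - 7) + 6586 = -43*(-38)*54 + 6586 = 1634*54 + 6586 = 88236 + 6586 = 94822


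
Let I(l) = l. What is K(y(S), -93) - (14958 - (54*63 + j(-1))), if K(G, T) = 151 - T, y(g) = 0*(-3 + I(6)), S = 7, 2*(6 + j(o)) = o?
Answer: -22637/2 ≈ -11319.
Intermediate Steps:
j(o) = -6 + o/2
y(g) = 0 (y(g) = 0*(-3 + 6) = 0*3 = 0)
K(y(S), -93) - (14958 - (54*63 + j(-1))) = (151 - 1*(-93)) - (14958 - (54*63 + (-6 + (½)*(-1)))) = (151 + 93) - (14958 - (3402 + (-6 - ½))) = 244 - (14958 - (3402 - 13/2)) = 244 - (14958 - 1*6791/2) = 244 - (14958 - 6791/2) = 244 - 1*23125/2 = 244 - 23125/2 = -22637/2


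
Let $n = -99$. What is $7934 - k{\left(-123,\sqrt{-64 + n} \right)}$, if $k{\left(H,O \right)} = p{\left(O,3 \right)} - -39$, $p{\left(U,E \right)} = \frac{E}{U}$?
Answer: $7895 + \frac{3 i \sqrt{163}}{163} \approx 7895.0 + 0.23498 i$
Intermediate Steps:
$k{\left(H,O \right)} = 39 + \frac{3}{O}$ ($k{\left(H,O \right)} = \frac{3}{O} - -39 = \frac{3}{O} + 39 = 39 + \frac{3}{O}$)
$7934 - k{\left(-123,\sqrt{-64 + n} \right)} = 7934 - \left(39 + \frac{3}{\sqrt{-64 - 99}}\right) = 7934 - \left(39 + \frac{3}{\sqrt{-163}}\right) = 7934 - \left(39 + \frac{3}{i \sqrt{163}}\right) = 7934 - \left(39 + 3 \left(- \frac{i \sqrt{163}}{163}\right)\right) = 7934 - \left(39 - \frac{3 i \sqrt{163}}{163}\right) = 7895 + \frac{3 i \sqrt{163}}{163}$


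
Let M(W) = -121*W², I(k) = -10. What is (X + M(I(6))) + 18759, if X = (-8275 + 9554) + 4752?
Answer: 12690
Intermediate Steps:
X = 6031 (X = 1279 + 4752 = 6031)
(X + M(I(6))) + 18759 = (6031 - 121*(-10)²) + 18759 = (6031 - 121*100) + 18759 = (6031 - 12100) + 18759 = -6069 + 18759 = 12690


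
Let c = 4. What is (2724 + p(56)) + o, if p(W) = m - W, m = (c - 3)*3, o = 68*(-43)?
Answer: -253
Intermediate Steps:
o = -2924
m = 3 (m = (4 - 3)*3 = 1*3 = 3)
p(W) = 3 - W
(2724 + p(56)) + o = (2724 + (3 - 1*56)) - 2924 = (2724 + (3 - 56)) - 2924 = (2724 - 53) - 2924 = 2671 - 2924 = -253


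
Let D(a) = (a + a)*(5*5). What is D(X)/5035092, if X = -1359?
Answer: -11325/839182 ≈ -0.013495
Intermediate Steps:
D(a) = 50*a (D(a) = (2*a)*25 = 50*a)
D(X)/5035092 = (50*(-1359))/5035092 = -67950*1/5035092 = -11325/839182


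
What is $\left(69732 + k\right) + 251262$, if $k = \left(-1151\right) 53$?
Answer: $259991$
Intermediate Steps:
$k = -61003$
$\left(69732 + k\right) + 251262 = \left(69732 - 61003\right) + 251262 = 8729 + 251262 = 259991$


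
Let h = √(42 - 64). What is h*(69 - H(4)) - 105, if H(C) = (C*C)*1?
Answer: -105 + 53*I*√22 ≈ -105.0 + 248.59*I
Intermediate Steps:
H(C) = C² (H(C) = C²*1 = C²)
h = I*√22 (h = √(-22) = I*√22 ≈ 4.6904*I)
h*(69 - H(4)) - 105 = (I*√22)*(69 - 1*4²) - 105 = (I*√22)*(69 - 1*16) - 105 = (I*√22)*(69 - 16) - 105 = (I*√22)*53 - 105 = 53*I*√22 - 105 = -105 + 53*I*√22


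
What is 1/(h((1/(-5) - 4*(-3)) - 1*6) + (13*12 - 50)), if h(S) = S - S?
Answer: 1/106 ≈ 0.0094340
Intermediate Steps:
h(S) = 0
1/(h((1/(-5) - 4*(-3)) - 1*6) + (13*12 - 50)) = 1/(0 + (13*12 - 50)) = 1/(0 + (156 - 50)) = 1/(0 + 106) = 1/106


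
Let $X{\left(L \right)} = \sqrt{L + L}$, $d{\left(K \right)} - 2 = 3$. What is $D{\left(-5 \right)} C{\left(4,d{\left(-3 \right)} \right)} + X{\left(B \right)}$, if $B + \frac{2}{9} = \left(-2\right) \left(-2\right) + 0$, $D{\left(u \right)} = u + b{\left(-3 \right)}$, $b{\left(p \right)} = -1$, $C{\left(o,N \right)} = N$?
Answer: $-30 + \frac{2 \sqrt{17}}{3} \approx -27.251$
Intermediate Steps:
$d{\left(K \right)} = 5$ ($d{\left(K \right)} = 2 + 3 = 5$)
$D{\left(u \right)} = -1 + u$ ($D{\left(u \right)} = u - 1 = -1 + u$)
$B = \frac{34}{9}$ ($B = - \frac{2}{9} + \left(\left(-2\right) \left(-2\right) + 0\right) = - \frac{2}{9} + \left(4 + 0\right) = - \frac{2}{9} + 4 = \frac{34}{9} \approx 3.7778$)
$X{\left(L \right)} = \sqrt{2} \sqrt{L}$ ($X{\left(L \right)} = \sqrt{2 L} = \sqrt{2} \sqrt{L}$)
$D{\left(-5 \right)} C{\left(4,d{\left(-3 \right)} \right)} + X{\left(B \right)} = \left(-1 - 5\right) 5 + \sqrt{2} \sqrt{\frac{34}{9}} = \left(-6\right) 5 + \sqrt{2} \frac{\sqrt{34}}{3} = -30 + \frac{2 \sqrt{17}}{3}$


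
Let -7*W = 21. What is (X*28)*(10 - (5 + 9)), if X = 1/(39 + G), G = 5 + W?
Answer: -112/41 ≈ -2.7317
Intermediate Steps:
W = -3 (W = -⅐*21 = -3)
G = 2 (G = 5 - 3 = 2)
X = 1/41 (X = 1/(39 + 2) = 1/41 ≈ 0.024390)
(X*28)*(10 - (5 + 9)) = ((1/41)*28)*(10 - (5 + 9)) = 28*(10 - 1*14)/41 = 28*(10 - 14)/41 = (28/41)*(-4) = -112/41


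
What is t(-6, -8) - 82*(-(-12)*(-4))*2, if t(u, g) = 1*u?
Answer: 7866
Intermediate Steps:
t(u, g) = u
t(-6, -8) - 82*(-(-12)*(-4))*2 = -6 - 82*(-(-12)*(-4))*2 = -6 - 82*(-3*16)*2 = -6 - (-3936)*2 = -6 - 82*(-96) = -6 + 7872 = 7866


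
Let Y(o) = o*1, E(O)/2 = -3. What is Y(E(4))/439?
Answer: -6/439 ≈ -0.013667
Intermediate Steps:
E(O) = -6 (E(O) = 2*(-3) = -6)
Y(o) = o
Y(E(4))/439 = -6/439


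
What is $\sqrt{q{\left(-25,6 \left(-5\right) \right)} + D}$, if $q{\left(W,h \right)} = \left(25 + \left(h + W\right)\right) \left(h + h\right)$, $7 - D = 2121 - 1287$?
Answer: $\sqrt{973} \approx 31.193$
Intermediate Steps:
$D = -827$ ($D = 7 - \left(2121 - 1287\right) = 7 - 834 = -827$)
$q{\left(W,h \right)} = 2 h \left(25 + W + h\right)$ ($q{\left(W,h \right)} = \left(25 + \left(W + h\right)\right) 2 h = \left(25 + W + h\right) 2 h = 2 h \left(25 + W + h\right)$)
$\sqrt{q{\left(-25,6 \left(-5\right) \right)} + D} = \sqrt{2 \cdot 6 \left(-5\right) \left(25 - 25 + 6 \left(-5\right)\right) - 827} = \sqrt{2 \left(-30\right) \left(25 - 25 - 30\right) - 827} = \sqrt{2 \left(-30\right) \left(-30\right) - 827} = \sqrt{1800 - 827} = \sqrt{973}$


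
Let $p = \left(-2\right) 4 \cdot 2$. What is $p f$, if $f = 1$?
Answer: $-16$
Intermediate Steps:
$p = -16$ ($p = \left(-8\right) 2 = -16$)
$p f = \left(-16\right) 1 = -16$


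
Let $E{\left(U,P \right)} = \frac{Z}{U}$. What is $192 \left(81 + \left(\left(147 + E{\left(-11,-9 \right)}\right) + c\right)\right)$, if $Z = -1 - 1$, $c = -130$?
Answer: $\frac{207360}{11} \approx 18851.0$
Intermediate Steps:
$Z = -2$
$E{\left(U,P \right)} = - \frac{2}{U}$
$192 \left(81 + \left(\left(147 + E{\left(-11,-9 \right)}\right) + c\right)\right) = 192 \left(81 - \left(-17 - \frac{2}{11}\right)\right) = 192 \left(81 + \left(\left(147 - - \frac{2}{11}\right) - 130\right)\right) = 192 \left(81 + \left(\left(147 + \frac{2}{11}\right) - 130\right)\right) = 192 \left(81 + \left(\frac{1619}{11} - 130\right)\right) = 192 \left(81 + \frac{189}{11}\right) = 192 \cdot \frac{1080}{11} = \frac{207360}{11}$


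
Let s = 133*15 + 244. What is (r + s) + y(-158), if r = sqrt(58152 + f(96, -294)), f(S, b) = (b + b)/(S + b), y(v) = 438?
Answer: 2677 + sqrt(63330762)/33 ≈ 2918.2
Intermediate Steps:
f(S, b) = 2*b/(S + b) (f(S, b) = (2*b)/(S + b) = 2*b/(S + b))
s = 2239 (s = 1995 + 244 = 2239)
r = sqrt(63330762)/33 (r = sqrt(58152 + 2*(-294)/(96 - 294)) = sqrt(58152 + 2*(-294)/(-198)) = sqrt(58152 + 2*(-294)*(-1/198)) = sqrt(58152 + 98/33) = sqrt(1919114/33) = sqrt(63330762)/33 ≈ 241.15)
(r + s) + y(-158) = (sqrt(63330762)/33 + 2239) + 438 = (2239 + sqrt(63330762)/33) + 438 = 2677 + sqrt(63330762)/33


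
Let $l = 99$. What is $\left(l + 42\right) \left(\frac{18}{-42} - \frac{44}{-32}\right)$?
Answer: $\frac{7473}{56} \approx 133.45$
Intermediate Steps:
$\left(l + 42\right) \left(\frac{18}{-42} - \frac{44}{-32}\right) = \left(99 + 42\right) \left(\frac{18}{-42} - \frac{44}{-32}\right) = 141 \left(18 \left(- \frac{1}{42}\right) - - \frac{11}{8}\right) = 141 \left(- \frac{3}{7} + \frac{11}{8}\right) = 141 \cdot \frac{53}{56} = \frac{7473}{56}$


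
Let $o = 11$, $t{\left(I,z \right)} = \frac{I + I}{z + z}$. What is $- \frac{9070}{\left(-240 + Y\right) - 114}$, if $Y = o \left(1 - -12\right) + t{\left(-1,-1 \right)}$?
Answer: $\frac{907}{21} \approx 43.19$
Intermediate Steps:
$t{\left(I,z \right)} = \frac{I}{z}$ ($t{\left(I,z \right)} = \frac{2 I}{2 z} = 2 I \frac{1}{2 z} = \frac{I}{z}$)
$Y = 144$ ($Y = 11 \left(1 - -12\right) - \frac{1}{-1} = 11 \left(1 + 12\right) - -1 = 11 \cdot 13 + 1 = 143 + 1 = 144$)
$- \frac{9070}{\left(-240 + Y\right) - 114} = - \frac{9070}{\left(-240 + 144\right) - 114} = - \frac{9070}{-96 - 114} = - \frac{9070}{-210} = \left(-9070\right) \left(- \frac{1}{210}\right) = \frac{907}{21}$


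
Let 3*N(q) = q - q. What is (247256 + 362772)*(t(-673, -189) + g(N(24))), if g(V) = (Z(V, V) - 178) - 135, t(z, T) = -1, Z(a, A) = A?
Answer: -191548792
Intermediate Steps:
N(q) = 0 (N(q) = (q - q)/3 = (⅓)*0 = 0)
g(V) = -313 + V (g(V) = (V - 178) - 135 = (-178 + V) - 135 = -313 + V)
(247256 + 362772)*(t(-673, -189) + g(N(24))) = (247256 + 362772)*(-1 + (-313 + 0)) = 610028*(-1 - 313) = 610028*(-314) = -191548792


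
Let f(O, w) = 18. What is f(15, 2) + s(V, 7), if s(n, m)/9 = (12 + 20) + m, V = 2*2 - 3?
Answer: 369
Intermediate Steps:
V = 1 (V = 4 - 3 = 1)
s(n, m) = 288 + 9*m (s(n, m) = 9*((12 + 20) + m) = 9*(32 + m) = 288 + 9*m)
f(15, 2) + s(V, 7) = 18 + (288 + 9*7) = 18 + (288 + 63) = 18 + 351 = 369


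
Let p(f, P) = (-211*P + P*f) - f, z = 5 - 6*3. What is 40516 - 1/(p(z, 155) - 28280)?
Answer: 2551981293/62987 ≈ 40516.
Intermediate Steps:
z = -13 (z = 5 - 18 = -13)
p(f, P) = -f - 211*P + P*f
40516 - 1/(p(z, 155) - 28280) = 40516 - 1/((-1*(-13) - 211*155 + 155*(-13)) - 28280) = 40516 - 1/((13 - 32705 - 2015) - 28280) = 40516 - 1/(-34707 - 28280) = 40516 - 1/(-62987) = 40516 - 1*(-1/62987) = 40516 + 1/62987 = 2551981293/62987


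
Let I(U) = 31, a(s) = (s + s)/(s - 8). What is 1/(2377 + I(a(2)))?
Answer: 1/2408 ≈ 0.00041528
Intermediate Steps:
a(s) = 2*s/(-8 + s) (a(s) = (2*s)/(-8 + s) = 2*s/(-8 + s))
1/(2377 + I(a(2))) = 1/(2377 + 31) = 1/2408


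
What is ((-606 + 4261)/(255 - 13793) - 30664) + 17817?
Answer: -173926341/13538 ≈ -12847.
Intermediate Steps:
((-606 + 4261)/(255 - 13793) - 30664) + 17817 = (3655/(-13538) - 30664) + 17817 = (3655*(-1/13538) - 30664) + 17817 = (-3655/13538 - 30664) + 17817 = -415132887/13538 + 17817 = -173926341/13538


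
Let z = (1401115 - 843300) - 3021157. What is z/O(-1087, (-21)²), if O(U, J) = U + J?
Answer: 1231671/323 ≈ 3813.2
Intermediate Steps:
O(U, J) = J + U
z = -2463342 (z = 557815 - 3021157 = -2463342)
z/O(-1087, (-21)²) = -2463342/((-21)² - 1087) = -2463342/(441 - 1087) = -2463342/(-646) = -2463342*(-1/646) = 1231671/323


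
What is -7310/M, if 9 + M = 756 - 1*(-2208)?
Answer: -1462/591 ≈ -2.4738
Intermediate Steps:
M = 2955 (M = -9 + (756 - 1*(-2208)) = -9 + (756 + 2208) = -9 + 2964 = 2955)
-7310/M = -7310/2955 = -7310*1/2955 = -1462/591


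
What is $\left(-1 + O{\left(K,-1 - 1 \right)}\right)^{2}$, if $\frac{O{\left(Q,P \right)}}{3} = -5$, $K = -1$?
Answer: $256$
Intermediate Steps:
$O{\left(Q,P \right)} = -15$ ($O{\left(Q,P \right)} = 3 \left(-5\right) = -15$)
$\left(-1 + O{\left(K,-1 - 1 \right)}\right)^{2} = \left(-1 - 15\right)^{2} = \left(-16\right)^{2} = 256$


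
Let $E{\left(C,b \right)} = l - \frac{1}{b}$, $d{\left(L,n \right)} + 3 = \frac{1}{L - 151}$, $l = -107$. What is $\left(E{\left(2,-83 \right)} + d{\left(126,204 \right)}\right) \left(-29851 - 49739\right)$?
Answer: $\frac{3634206744}{415} \approx 8.7571 \cdot 10^{6}$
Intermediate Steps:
$d{\left(L,n \right)} = -3 + \frac{1}{-151 + L}$ ($d{\left(L,n \right)} = -3 + \frac{1}{L - 151} = -3 + \frac{1}{-151 + L}$)
$E{\left(C,b \right)} = -107 - \frac{1}{b}$
$\left(E{\left(2,-83 \right)} + d{\left(126,204 \right)}\right) \left(-29851 - 49739\right) = \left(\left(-107 - \frac{1}{-83}\right) + \frac{454 - 378}{-151 + 126}\right) \left(-29851 - 49739\right) = \left(\left(-107 - - \frac{1}{83}\right) + \frac{454 - 378}{-25}\right) \left(-79590\right) = \left(\left(-107 + \frac{1}{83}\right) - \frac{76}{25}\right) \left(-79590\right) = \left(- \frac{8880}{83} - \frac{76}{25}\right) \left(-79590\right) = \left(- \frac{228308}{2075}\right) \left(-79590\right) = \frac{3634206744}{415}$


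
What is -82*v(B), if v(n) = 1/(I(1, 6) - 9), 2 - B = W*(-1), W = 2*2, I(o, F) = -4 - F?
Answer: 82/19 ≈ 4.3158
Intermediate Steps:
W = 4
B = 6 (B = 2 - 4*(-1) = 2 - 1*(-4) = 2 + 4 = 6)
v(n) = -1/19 (v(n) = 1/((-4 - 1*6) - 9) = 1/((-4 - 6) - 9) = 1/(-10 - 9) = 1/(-19) = -1/19)
-82*v(B) = -82*(-1/19) = 82/19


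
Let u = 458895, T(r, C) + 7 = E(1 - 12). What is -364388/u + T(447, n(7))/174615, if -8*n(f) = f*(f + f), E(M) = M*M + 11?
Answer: -4238016583/5341996695 ≈ -0.79334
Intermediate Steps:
E(M) = 11 + M² (E(M) = M² + 11 = 11 + M²)
n(f) = -f²/4 (n(f) = -f*(f + f)/8 = -f*2*f/8 = -f²/4)
T(r, C) = 125 (T(r, C) = -7 + (11 + (1 - 12)²) = -7 + (11 + (-11)²) = -7 + (11 + 121) = -7 + 132 = 125)
-364388/u + T(447, n(7))/174615 = -364388/458895 + 125/174615 = -364388*1/458895 + 125*(1/174615) = -364388/458895 + 25/34923 = -4238016583/5341996695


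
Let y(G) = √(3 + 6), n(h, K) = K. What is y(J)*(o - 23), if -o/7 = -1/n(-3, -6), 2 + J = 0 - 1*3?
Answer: -145/2 ≈ -72.500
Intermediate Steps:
J = -5 (J = -2 + (0 - 1*3) = -2 + (0 - 3) = -2 - 3 = -5)
y(G) = 3 (y(G) = √9 = 3)
o = -7/6 (o = -(-7)/(-6) = -(-7)*(-1)/6 = -7*⅙ = -7/6 ≈ -1.1667)
y(J)*(o - 23) = 3*(-7/6 - 23) = 3*(-145/6) = -145/2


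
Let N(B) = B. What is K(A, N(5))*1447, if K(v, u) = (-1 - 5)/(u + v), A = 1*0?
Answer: -8682/5 ≈ -1736.4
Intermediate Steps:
A = 0
K(v, u) = -6/(u + v)
K(A, N(5))*1447 = -6/(5 + 0)*1447 = -6/5*1447 = -8682/5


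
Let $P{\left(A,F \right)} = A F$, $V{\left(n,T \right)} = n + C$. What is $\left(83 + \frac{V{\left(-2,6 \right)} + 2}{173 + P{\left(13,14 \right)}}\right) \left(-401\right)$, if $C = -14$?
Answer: $- \frac{11809851}{355} \approx -33267.0$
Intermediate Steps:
$V{\left(n,T \right)} = -14 + n$ ($V{\left(n,T \right)} = n - 14 = -14 + n$)
$\left(83 + \frac{V{\left(-2,6 \right)} + 2}{173 + P{\left(13,14 \right)}}\right) \left(-401\right) = \left(83 + \frac{\left(-14 - 2\right) + 2}{173 + 13 \cdot 14}\right) \left(-401\right) = \left(83 + \frac{-16 + 2}{173 + 182}\right) \left(-401\right) = \left(83 - \frac{14}{355}\right) \left(-401\right) = \frac{29451}{355} \left(-401\right) = - \frac{11809851}{355}$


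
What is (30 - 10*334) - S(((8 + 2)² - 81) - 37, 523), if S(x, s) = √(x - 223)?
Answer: -3310 - I*√241 ≈ -3310.0 - 15.524*I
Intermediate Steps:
S(x, s) = √(-223 + x)
(30 - 10*334) - S(((8 + 2)² - 81) - 37, 523) = (30 - 10*334) - √(-223 + (((8 + 2)² - 81) - 37)) = (30 - 3340) - √(-223 + ((10² - 81) - 37)) = -3310 - √(-223 + ((100 - 81) - 37)) = -3310 - √(-223 + (19 - 37)) = -3310 - √(-223 - 18) = -3310 - √(-241) = -3310 - I*√241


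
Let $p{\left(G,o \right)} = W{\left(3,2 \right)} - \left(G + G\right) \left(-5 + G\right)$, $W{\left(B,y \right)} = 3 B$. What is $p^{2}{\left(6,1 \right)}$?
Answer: $9$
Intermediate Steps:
$p{\left(G,o \right)} = 9 - 2 G \left(-5 + G\right)$ ($p{\left(G,o \right)} = 3 \cdot 3 - \left(G + G\right) \left(-5 + G\right) = 9 - 2 G \left(-5 + G\right)$)
$p^{2}{\left(6,1 \right)} = \left(9 - 2 \cdot 6^{2} + 10 \cdot 6\right)^{2} = \left(9 - 72 + 60\right)^{2} = \left(-3\right)^{2} = 9$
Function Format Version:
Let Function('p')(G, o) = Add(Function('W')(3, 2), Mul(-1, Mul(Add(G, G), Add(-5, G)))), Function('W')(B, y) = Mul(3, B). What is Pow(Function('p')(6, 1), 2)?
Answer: 9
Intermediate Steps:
Function('p')(G, o) = Add(9, Mul(-2, G, Add(-5, G))) (Function('p')(G, o) = Add(Mul(3, 3), Mul(-1, Mul(Add(G, G), Add(-5, G)))) = Add(9, Mul(-1, Mul(Mul(2, G), Add(-5, G)))) = Add(9, Mul(-1, Mul(2, G, Add(-5, G)))) = Add(9, Mul(-2, G, Add(-5, G))))
Pow(Function('p')(6, 1), 2) = Pow(Add(9, Mul(-2, Pow(6, 2)), Mul(10, 6)), 2) = Pow(Add(9, Mul(-2, 36), 60), 2) = Pow(Add(9, -72, 60), 2) = Pow(-3, 2) = 9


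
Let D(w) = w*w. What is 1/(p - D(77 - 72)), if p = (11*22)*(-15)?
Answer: -1/3655 ≈ -0.00027360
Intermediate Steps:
D(w) = w²
p = -3630 (p = 242*(-15) = -3630)
1/(p - D(77 - 72)) = 1/(-3630 - (77 - 72)²) = 1/(-3630 - 1*5²) = 1/(-3630 - 1*25) = 1/(-3630 - 25) = 1/(-3655) = -1/3655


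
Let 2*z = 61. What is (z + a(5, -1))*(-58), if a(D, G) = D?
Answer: -2059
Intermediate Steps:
z = 61/2 (z = (1/2)*61 = 61/2 ≈ 30.500)
(z + a(5, -1))*(-58) = (61/2 + 5)*(-58) = (71/2)*(-58) = -2059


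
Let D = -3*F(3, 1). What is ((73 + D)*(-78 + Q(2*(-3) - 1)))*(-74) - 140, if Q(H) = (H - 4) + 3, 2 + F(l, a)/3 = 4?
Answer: 349880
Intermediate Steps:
F(l, a) = 6 (F(l, a) = -6 + 3*4 = -6 + 12 = 6)
Q(H) = -1 + H (Q(H) = (-4 + H) + 3 = -1 + H)
D = -18 (D = -3*6 = -18)
((73 + D)*(-78 + Q(2*(-3) - 1)))*(-74) - 140 = ((73 - 18)*(-78 + (-1 + (2*(-3) - 1))))*(-74) - 140 = (55*(-78 + (-1 + (-6 - 1))))*(-74) - 140 = (55*(-78 + (-1 - 7)))*(-74) - 140 = (55*(-78 - 8))*(-74) - 140 = (55*(-86))*(-74) - 140 = -4730*(-74) - 140 = 350020 - 140 = 349880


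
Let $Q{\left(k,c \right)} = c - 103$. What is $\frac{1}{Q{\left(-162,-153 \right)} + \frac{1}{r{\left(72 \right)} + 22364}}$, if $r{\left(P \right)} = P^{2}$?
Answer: $- \frac{27548}{7052287} \approx -0.0039063$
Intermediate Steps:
$Q{\left(k,c \right)} = -103 + c$
$\frac{1}{Q{\left(-162,-153 \right)} + \frac{1}{r{\left(72 \right)} + 22364}} = \frac{1}{\left(-103 - 153\right) + \frac{1}{72^{2} + 22364}} = \frac{1}{-256 + \frac{1}{5184 + 22364}} = \frac{1}{-256 + \frac{1}{27548}} = \frac{1}{- \frac{7052287}{27548}} = - \frac{27548}{7052287}$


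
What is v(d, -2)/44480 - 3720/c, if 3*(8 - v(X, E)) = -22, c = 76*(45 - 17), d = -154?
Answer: -15509341/8873760 ≈ -1.7478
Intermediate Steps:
c = 2128 (c = 76*28 = 2128)
v(X, E) = 46/3 (v(X, E) = 8 - ⅓*(-22) = 8 + 22/3 = 46/3)
v(d, -2)/44480 - 3720/c = (46/3)/44480 - 3720/2128 = (46/3)*(1/44480) - 3720*1/2128 = 23/66720 - 465/266 = -15509341/8873760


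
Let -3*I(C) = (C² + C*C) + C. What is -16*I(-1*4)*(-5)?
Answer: -2240/3 ≈ -746.67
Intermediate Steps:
I(C) = -2*C²/3 - C/3 (I(C) = -((C² + C*C) + C)/3 = -((C² + C²) + C)/3 = -(2*C² + C)/3 = -(C + 2*C²)/3 = -2*C²/3 - C/3)
-16*I(-1*4)*(-5) = -(-16)*(-1*4)*(1 + 2*(-1*4))/3*(-5) = -(-16)*(-4)*(1 + 2*(-4))/3*(-5) = -(-16)*(-4)*(1 - 8)/3*(-5) = -(-16)*(-4)*(-7)/3*(-5) = -16*(-28/3)*(-5) = (448/3)*(-5) = -2240/3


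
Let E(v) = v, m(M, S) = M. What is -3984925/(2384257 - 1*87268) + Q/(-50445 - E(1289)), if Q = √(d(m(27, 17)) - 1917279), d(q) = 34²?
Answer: -3984925/2296989 - I*√1916123/51734 ≈ -1.7348 - 0.026757*I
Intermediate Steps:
d(q) = 1156
Q = I*√1916123 (Q = √(1156 - 1917279) = √(-1916123) = I*√1916123 ≈ 1384.2*I)
-3984925/(2384257 - 1*87268) + Q/(-50445 - E(1289)) = -3984925/(2384257 - 1*87268) + (I*√1916123)/(-50445 - 1*1289) = -3984925/(2384257 - 87268) + (I*√1916123)/(-50445 - 1289) = -3984925/2296989 + (I*√1916123)/(-51734) = -3984925*1/2296989 + (I*√1916123)*(-1/51734) = -3984925/2296989 - I*√1916123/51734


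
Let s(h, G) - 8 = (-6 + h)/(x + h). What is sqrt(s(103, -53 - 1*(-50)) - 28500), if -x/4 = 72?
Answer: I*sqrt(975156645)/185 ≈ 168.8*I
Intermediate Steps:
x = -288 (x = -4*72 = -288)
s(h, G) = 8 + (-6 + h)/(-288 + h)
sqrt(s(103, -53 - 1*(-50)) - 28500) = sqrt(3*(-770 + 3*103)/(-288 + 103) - 28500) = sqrt(3*(-770 + 309)/(-185) - 28500) = sqrt(3*(-1/185)*(-461) - 28500) = sqrt(1383/185 - 28500) = sqrt(-5271117/185) = I*sqrt(975156645)/185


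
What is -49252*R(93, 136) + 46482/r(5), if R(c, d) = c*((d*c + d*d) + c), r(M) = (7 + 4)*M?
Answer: -7869349316778/55 ≈ -1.4308e+11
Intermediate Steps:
r(M) = 11*M
R(c, d) = c*(c + d² + c*d) (R(c, d) = c*((c*d + d²) + c) = c*((d² + c*d) + c) = c*(c + d² + c*d))
-49252*R(93, 136) + 46482/r(5) = -49252*93*(93 + 136² + 93*136) + 46482/((11*5)) = -49252*93*(93 + 18496 + 12648) + 46482/55 = -49252*93*31237 + 46482*(1/55) = -49252/(1/2905041) + 46482/55 = -49252/1/2905041 + 46482/55 = -49252*2905041 + 46482/55 = -143079079332 + 46482/55 = -7869349316778/55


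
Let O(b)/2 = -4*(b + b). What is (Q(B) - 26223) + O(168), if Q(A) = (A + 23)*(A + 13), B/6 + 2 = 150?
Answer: 791900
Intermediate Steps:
B = 888 (B = -12 + 6*150 = -12 + 900 = 888)
Q(A) = (13 + A)*(23 + A) (Q(A) = (23 + A)*(13 + A) = (13 + A)*(23 + A))
O(b) = -16*b (O(b) = 2*(-4*(b + b)) = 2*(-8*b) = -16*b)
(Q(B) - 26223) + O(168) = ((299 + 888² + 36*888) - 26223) - 16*168 = ((299 + 788544 + 31968) - 26223) - 2688 = (820811 - 26223) - 2688 = 794588 - 2688 = 791900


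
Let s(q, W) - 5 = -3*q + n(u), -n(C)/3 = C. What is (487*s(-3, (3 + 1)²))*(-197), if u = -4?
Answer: -2494414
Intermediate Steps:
n(C) = -3*C
s(q, W) = 17 - 3*q (s(q, W) = 5 + (-3*q - 3*(-4)) = 5 + (-3*q + 12) = 5 + (12 - 3*q) = 17 - 3*q)
(487*s(-3, (3 + 1)²))*(-197) = (487*(17 - 3*(-3)))*(-197) = (487*(17 + 9))*(-197) = (487*26)*(-197) = 12662*(-197) = -2494414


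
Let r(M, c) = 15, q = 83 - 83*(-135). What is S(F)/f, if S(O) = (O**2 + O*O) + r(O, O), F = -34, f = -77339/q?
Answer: -26267176/77339 ≈ -339.64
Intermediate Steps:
q = 11288 (q = 83 + 11205 = 11288)
f = -77339/11288 ≈ -6.8514
S(O) = 15 + 2*O**2 (S(O) = (O**2 + O*O) + 15 = (O**2 + O**2) + 15 = 2*O**2 + 15 = 15 + 2*O**2)
S(F)/f = (15 + 2*(-34)**2)/(-77339/11288) = (15 + 2*1156)*(-11288/77339) = (15 + 2312)*(-11288/77339) = 2327*(-11288/77339) = -26267176/77339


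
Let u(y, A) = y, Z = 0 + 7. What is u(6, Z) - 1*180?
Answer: -174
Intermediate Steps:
Z = 7
u(6, Z) - 1*180 = 6 - 1*180 = 6 - 180 = -174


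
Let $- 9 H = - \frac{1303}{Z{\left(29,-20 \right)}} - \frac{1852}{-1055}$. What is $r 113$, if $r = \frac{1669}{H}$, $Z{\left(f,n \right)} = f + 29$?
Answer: $\frac{103862253870}{1267249} \approx 81959.0$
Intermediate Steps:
$Z{\left(f,n \right)} = 29 + f$
$H = \frac{1267249}{550710}$ ($H = - \frac{- \frac{1303}{29 + 29} - \frac{1852}{-1055}}{9} = - \frac{- \frac{1303}{58} - - \frac{1852}{1055}}{9} = - \frac{\left(-1303\right) \frac{1}{58} + \frac{1852}{1055}}{9} = - \frac{- \frac{1303}{58} + \frac{1852}{1055}}{9} = \left(- \frac{1}{9}\right) \left(- \frac{1267249}{61190}\right) = \frac{1267249}{550710} \approx 2.3011$)
$r = \frac{919134990}{1267249}$ ($r = \frac{1669}{\frac{1267249}{550710}} = 1669 \cdot \frac{550710}{1267249} = \frac{919134990}{1267249} \approx 725.3$)
$r 113 = \frac{919134990}{1267249} \cdot 113 = \frac{103862253870}{1267249}$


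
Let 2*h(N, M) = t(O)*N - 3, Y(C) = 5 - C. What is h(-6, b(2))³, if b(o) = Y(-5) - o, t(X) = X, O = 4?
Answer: -19683/8 ≈ -2460.4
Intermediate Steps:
b(o) = 10 - o (b(o) = (5 - 1*(-5)) - o = (5 + 5) - o = 10 - o)
h(N, M) = -3/2 + 2*N (h(N, M) = (4*N - 3)/2 = (-3 + 4*N)/2 = -3/2 + 2*N)
h(-6, b(2))³ = (-3/2 + 2*(-6))³ = (-3/2 - 12)³ = (-27/2)³ = -19683/8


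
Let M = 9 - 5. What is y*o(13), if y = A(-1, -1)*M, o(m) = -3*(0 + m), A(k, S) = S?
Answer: 156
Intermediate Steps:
M = 4
o(m) = -3*m
y = -4 (y = -1*4 = -4)
y*o(13) = -(-12)*13 = -4*(-39) = 156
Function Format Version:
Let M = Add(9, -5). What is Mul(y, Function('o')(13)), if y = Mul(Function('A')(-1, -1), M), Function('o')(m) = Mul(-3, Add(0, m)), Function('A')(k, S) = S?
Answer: 156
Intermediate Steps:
M = 4
Function('o')(m) = Mul(-3, m)
y = -4 (y = Mul(-1, 4) = -4)
Mul(y, Function('o')(13)) = Mul(-4, Mul(-3, 13)) = Mul(-4, -39) = 156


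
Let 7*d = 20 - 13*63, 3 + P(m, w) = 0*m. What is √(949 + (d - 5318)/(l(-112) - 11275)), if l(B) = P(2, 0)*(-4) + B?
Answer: √1163110/35 ≈ 30.814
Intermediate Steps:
P(m, w) = -3 (P(m, w) = -3 + 0*m = -3 + 0 = -3)
d = -799/7 (d = (20 - 13*63)/7 = (20 - 819)/7 = (⅐)*(-799) = -799/7 ≈ -114.14)
l(B) = 12 + B (l(B) = -3*(-4) + B = 12 + B)
√(949 + (d - 5318)/(l(-112) - 11275)) = √(949 + (-799/7 - 5318)/((12 - 112) - 11275)) = √(949 - 38025/(7*(-100 - 11275))) = √(949 - 38025/7/(-11375)) = √(949 - 38025/7*(-1/11375)) = √(949 + 117/245) = √(232622/245) = √1163110/35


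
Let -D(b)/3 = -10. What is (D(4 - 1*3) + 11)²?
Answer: 1681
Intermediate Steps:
D(b) = 30 (D(b) = -3*(-10) = 30)
(D(4 - 1*3) + 11)² = (30 + 11)² = 41² = 1681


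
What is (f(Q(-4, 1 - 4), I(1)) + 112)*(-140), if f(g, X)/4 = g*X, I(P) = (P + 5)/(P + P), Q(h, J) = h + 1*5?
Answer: -17360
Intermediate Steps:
Q(h, J) = 5 + h (Q(h, J) = h + 5 = 5 + h)
I(P) = (5 + P)/(2*P) (I(P) = (5 + P)/((2*P)) = (5 + P)*(1/(2*P)) = (5 + P)/(2*P))
f(g, X) = 4*X*g (f(g, X) = 4*(g*X) = 4*(X*g) = 4*X*g)
(f(Q(-4, 1 - 4), I(1)) + 112)*(-140) = (4*((1/2)*(5 + 1)/1)*(5 - 4) + 112)*(-140) = (4*((1/2)*1*6)*1 + 112)*(-140) = (4*3*1 + 112)*(-140) = (12 + 112)*(-140) = 124*(-140) = -17360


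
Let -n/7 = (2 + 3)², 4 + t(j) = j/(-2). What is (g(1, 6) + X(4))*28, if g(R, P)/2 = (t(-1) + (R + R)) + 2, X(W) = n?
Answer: -4872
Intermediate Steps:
t(j) = -4 - j/2 (t(j) = -4 + j/(-2) = -4 + j*(-½) = -4 - j/2)
n = -175 (n = -7*(2 + 3)² = -7*5² = -7*25 = -175)
X(W) = -175
g(R, P) = -3 + 4*R (g(R, P) = 2*(((-4 - ½*(-1)) + (R + R)) + 2) = 2*(((-4 + ½) + 2*R) + 2) = 2*((-7/2 + 2*R) + 2) = 2*(-3/2 + 2*R) = -3 + 4*R)
(g(1, 6) + X(4))*28 = ((-3 + 4*1) - 175)*28 = ((-3 + 4) - 175)*28 = (1 - 175)*28 = -174*28 = -4872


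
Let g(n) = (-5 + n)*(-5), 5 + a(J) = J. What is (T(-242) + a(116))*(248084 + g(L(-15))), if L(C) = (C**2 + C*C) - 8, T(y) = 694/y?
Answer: 3217342516/121 ≈ 2.6590e+7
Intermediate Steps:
a(J) = -5 + J
L(C) = -8 + 2*C**2 (L(C) = (C**2 + C**2) - 8 = 2*C**2 - 8 = -8 + 2*C**2)
g(n) = 25 - 5*n
(T(-242) + a(116))*(248084 + g(L(-15))) = (694/(-242) + (-5 + 116))*(248084 + (25 - 5*(-8 + 2*(-15)**2))) = (694*(-1/242) + 111)*(248084 + (25 - 5*(-8 + 2*225))) = (-347/121 + 111)*(248084 + (25 - 5*(-8 + 450))) = 13084*(248084 + (25 - 5*442))/121 = 13084*(248084 + (25 - 2210))/121 = 13084*(248084 - 2185)/121 = (13084/121)*245899 = 3217342516/121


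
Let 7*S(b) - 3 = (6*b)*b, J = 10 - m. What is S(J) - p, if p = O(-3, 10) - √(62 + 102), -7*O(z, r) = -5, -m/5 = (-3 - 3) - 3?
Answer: 7348/7 + 2*√41 ≈ 1062.5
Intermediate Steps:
m = 45 (m = -5*((-3 - 3) - 3) = -5*(-6 - 3) = -5*(-9) = 45)
J = -35 (J = 10 - 1*45 = 10 - 45 = -35)
S(b) = 3/7 + 6*b²/7 (S(b) = 3/7 + ((6*b)*b)/7 = 3/7 + (6*b²)/7 = 3/7 + 6*b²/7)
O(z, r) = 5/7 (O(z, r) = -⅐*(-5) = 5/7)
p = 5/7 - 2*√41 (p = 5/7 - √(62 + 102) = 5/7 - √164 = 5/7 - 2*√41 ≈ -12.092)
S(J) - p = (3/7 + (6/7)*(-35)²) - (5/7 - 2*√41) = (3/7 + (6/7)*1225) + (-5/7 + 2*√41) = (3/7 + 1050) + (-5/7 + 2*√41) = 7353/7 + (-5/7 + 2*√41) = 7348/7 + 2*√41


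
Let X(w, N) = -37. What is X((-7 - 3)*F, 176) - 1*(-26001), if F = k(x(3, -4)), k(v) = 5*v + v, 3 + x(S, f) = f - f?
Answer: 25964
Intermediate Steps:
x(S, f) = -3 (x(S, f) = -3 + (f - f) = -3 + 0 = -3)
k(v) = 6*v
F = -18 (F = 6*(-3) = -18)
X((-7 - 3)*F, 176) - 1*(-26001) = -37 - 1*(-26001) = -37 + 26001 = 25964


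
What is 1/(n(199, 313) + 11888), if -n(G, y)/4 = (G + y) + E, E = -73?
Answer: 1/10132 ≈ 9.8697e-5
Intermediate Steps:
n(G, y) = 292 - 4*G - 4*y (n(G, y) = -4*((G + y) - 73) = -4*(-73 + G + y) = 292 - 4*G - 4*y)
1/(n(199, 313) + 11888) = 1/((292 - 4*199 - 4*313) + 11888) = 1/((292 - 796 - 1252) + 11888) = 1/(-1756 + 11888) = 1/10132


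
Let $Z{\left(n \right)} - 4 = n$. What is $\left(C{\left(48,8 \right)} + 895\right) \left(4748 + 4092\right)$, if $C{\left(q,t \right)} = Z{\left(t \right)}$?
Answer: $8017880$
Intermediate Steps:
$Z{\left(n \right)} = 4 + n$
$C{\left(q,t \right)} = 4 + t$
$\left(C{\left(48,8 \right)} + 895\right) \left(4748 + 4092\right) = \left(\left(4 + 8\right) + 895\right) \left(4748 + 4092\right) = \left(12 + 895\right) 8840 = 907 \cdot 8840 = 8017880$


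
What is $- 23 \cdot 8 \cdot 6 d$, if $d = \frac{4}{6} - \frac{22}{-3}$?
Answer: $-8832$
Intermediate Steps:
$d = 8$ ($d = 4 \cdot \frac{1}{6} - - \frac{22}{3} = \frac{2}{3} + \frac{22}{3} = 8$)
$- 23 \cdot 8 \cdot 6 d = - 23 \cdot 8 \cdot 6 \cdot 8 = \left(-23\right) 48 \cdot 8 = \left(-1104\right) 8 = -8832$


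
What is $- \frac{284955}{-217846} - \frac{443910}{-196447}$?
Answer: $\frac{152682572745}{42795193162} \approx 3.5677$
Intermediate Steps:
$- \frac{284955}{-217846} - \frac{443910}{-196447} = \left(-284955\right) \left(- \frac{1}{217846}\right) - - \frac{443910}{196447} = \frac{284955}{217846} + \frac{443910}{196447} = \frac{152682572745}{42795193162}$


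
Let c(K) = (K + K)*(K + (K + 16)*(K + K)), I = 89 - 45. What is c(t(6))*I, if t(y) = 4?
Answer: 57728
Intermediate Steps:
I = 44
c(K) = 2*K*(K + 2*K*(16 + K)) (c(K) = (2*K)*(K + (16 + K)*(2*K)) = (2*K)*(K + 2*K*(16 + K)) = 2*K*(K + 2*K*(16 + K)))
c(t(6))*I = (4**2*(66 + 4*4))*44 = (16*(66 + 16))*44 = (16*82)*44 = 1312*44 = 57728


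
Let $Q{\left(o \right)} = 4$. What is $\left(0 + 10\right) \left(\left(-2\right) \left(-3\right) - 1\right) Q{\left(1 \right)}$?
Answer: $200$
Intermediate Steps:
$\left(0 + 10\right) \left(\left(-2\right) \left(-3\right) - 1\right) Q{\left(1 \right)} = \left(0 + 10\right) \left(\left(-2\right) \left(-3\right) - 1\right) 4 = 10 \left(6 - 1\right) 4 = 10 \cdot 5 \cdot 4 = 10 \cdot 20 = 200$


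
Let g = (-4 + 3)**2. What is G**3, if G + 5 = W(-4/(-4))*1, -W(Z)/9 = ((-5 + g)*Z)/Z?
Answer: 29791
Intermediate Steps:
g = 1 (g = (-1)**2 = 1)
W(Z) = 36 (W(Z) = -9*(-5 + 1)*Z/Z = -9*(-4*Z)/Z = -9*(-4) = 36)
G = 31 (G = -5 + 36*1 = -5 + 36 = 31)
G**3 = 31**3 = 29791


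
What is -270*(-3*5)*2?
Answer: 8100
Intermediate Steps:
-270*(-3*5)*2 = -(-4050)*2 = -270*(-30) = 8100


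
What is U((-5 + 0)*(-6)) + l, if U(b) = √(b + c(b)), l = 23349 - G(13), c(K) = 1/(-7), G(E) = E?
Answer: 23336 + √1463/7 ≈ 23341.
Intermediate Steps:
c(K) = -⅐
l = 23336 (l = 23349 - 1*13 = 23349 - 13 = 23336)
U(b) = √(-⅐ + b) (U(b) = √(b - ⅐) = √(-⅐ + b))
U((-5 + 0)*(-6)) + l = √(-7 + 49*((-5 + 0)*(-6)))/7 + 23336 = √(-7 + 49*(-5*(-6)))/7 + 23336 = √(-7 + 49*30)/7 + 23336 = √(-7 + 1470)/7 + 23336 = √1463/7 + 23336 = 23336 + √1463/7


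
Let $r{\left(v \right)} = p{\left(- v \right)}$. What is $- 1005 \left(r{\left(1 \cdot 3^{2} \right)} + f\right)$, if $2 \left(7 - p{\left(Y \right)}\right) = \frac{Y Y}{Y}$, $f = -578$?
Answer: $\frac{1138665}{2} \approx 5.6933 \cdot 10^{5}$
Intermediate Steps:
$p{\left(Y \right)} = 7 - \frac{Y}{2}$ ($p{\left(Y \right)} = 7 - \frac{Y Y \frac{1}{Y}}{2} = 7 - \frac{Y^{2} \frac{1}{Y}}{2} = 7 - \frac{Y}{2}$)
$r{\left(v \right)} = 7 + \frac{v}{2}$ ($r{\left(v \right)} = 7 - \frac{\left(-1\right) v}{2} = 7 + \frac{v}{2}$)
$- 1005 \left(r{\left(1 \cdot 3^{2} \right)} + f\right) = - 1005 \left(\left(7 + \frac{1 \cdot 3^{2}}{2}\right) - 578\right) = - 1005 \left(\left(7 + \frac{1 \cdot 9}{2}\right) - 578\right) = - 1005 \left(\left(7 + \frac{1}{2} \cdot 9\right) - 578\right) = - 1005 \left(\left(7 + \frac{9}{2}\right) - 578\right) = - 1005 \left(\frac{23}{2} - 578\right) = \left(-1005\right) \left(- \frac{1133}{2}\right) = \frac{1138665}{2}$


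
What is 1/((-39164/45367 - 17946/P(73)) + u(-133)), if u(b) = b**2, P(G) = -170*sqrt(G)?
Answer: 19200959039723867525/339629023116534101728144 - 1569772499123745*sqrt(73)/339629023116534101728144 ≈ 5.6496e-5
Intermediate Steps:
1/((-39164/45367 - 17946/P(73)) + u(-133)) = 1/((-39164/45367 - 17946*(-sqrt(73)/12410)) + (-133)**2) = 1/((-39164*1/45367 - (-8973)*sqrt(73)/6205) + 17689) = 1/((-39164/45367 + 8973*sqrt(73)/6205) + 17689) = 1/(802457699/45367 + 8973*sqrt(73)/6205)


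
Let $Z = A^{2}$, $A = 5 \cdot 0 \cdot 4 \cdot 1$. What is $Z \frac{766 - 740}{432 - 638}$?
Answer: $0$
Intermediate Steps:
$A = 0$ ($A = 5 \cdot 0 \cdot 1 = 0 \cdot 1 = 0$)
$Z = 0$ ($Z = 0^{2} = 0$)
$Z \frac{766 - 740}{432 - 638} = 0 \frac{766 - 740}{432 - 638} = 0 \frac{26}{-206} = 0 \cdot 26 \left(- \frac{1}{206}\right) = 0 \left(- \frac{13}{103}\right) = 0$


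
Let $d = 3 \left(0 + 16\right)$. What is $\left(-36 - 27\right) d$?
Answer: $-3024$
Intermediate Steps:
$d = 48$ ($d = 3 \cdot 16 = 48$)
$\left(-36 - 27\right) d = \left(-36 - 27\right) 48 = \left(-63\right) 48 = -3024$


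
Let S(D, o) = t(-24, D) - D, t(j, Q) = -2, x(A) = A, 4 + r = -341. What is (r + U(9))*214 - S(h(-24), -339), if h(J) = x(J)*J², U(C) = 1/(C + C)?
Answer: -788761/9 ≈ -87640.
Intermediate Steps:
r = -345 (r = -4 - 341 = -345)
U(C) = 1/(2*C)
h(J) = J³ (h(J) = J*J² = J³)
S(D, o) = -2 - D
(r + U(9))*214 - S(h(-24), -339) = (-345 + (½)/9)*214 - (-2 - 1*(-24)³) = (-345 + (½)*(⅑))*214 - (-2 - 1*(-13824)) = (-345 + 1/18)*214 - (-2 + 13824) = -6209/18*214 - 1*13822 = -664363/9 - 13822 = -788761/9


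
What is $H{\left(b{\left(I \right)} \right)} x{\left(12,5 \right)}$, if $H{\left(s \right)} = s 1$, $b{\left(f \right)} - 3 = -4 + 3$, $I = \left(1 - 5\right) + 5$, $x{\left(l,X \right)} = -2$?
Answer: $-4$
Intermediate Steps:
$I = 1$ ($I = -4 + 5 = 1$)
$b{\left(f \right)} = 2$ ($b{\left(f \right)} = 3 + \left(-4 + 3\right) = 3 - 1 = 2$)
$H{\left(s \right)} = s$
$H{\left(b{\left(I \right)} \right)} x{\left(12,5 \right)} = 2 \left(-2\right) = -4$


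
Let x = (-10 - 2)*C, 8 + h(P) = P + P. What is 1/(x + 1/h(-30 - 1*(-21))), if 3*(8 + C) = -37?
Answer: 26/6343 ≈ 0.0040990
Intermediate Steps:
C = -61/3 (C = -8 + (⅓)*(-37) = -8 - 37/3 = -61/3 ≈ -20.333)
h(P) = -8 + 2*P (h(P) = -8 + (P + P) = -8 + 2*P)
x = 244 (x = (-10 - 2)*(-61/3) = -12*(-61/3) = 244)
1/(x + 1/h(-30 - 1*(-21))) = 1/(244 + 1/(-8 + 2*(-30 - 1*(-21)))) = 1/(244 + 1/(-8 + 2*(-30 + 21))) = 1/(244 + 1/(-8 + 2*(-9))) = 1/(244 + 1/(-8 - 18)) = 1/(244 + 1/(-26)) = 1/(244 - 1/26) = 1/(6343/26) = 26/6343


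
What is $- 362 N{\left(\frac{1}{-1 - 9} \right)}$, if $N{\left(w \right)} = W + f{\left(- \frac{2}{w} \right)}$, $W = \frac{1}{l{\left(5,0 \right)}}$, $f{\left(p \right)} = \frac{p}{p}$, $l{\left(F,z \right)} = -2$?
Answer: $-181$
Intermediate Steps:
$f{\left(p \right)} = 1$
$W = - \frac{1}{2}$ ($W = \frac{1}{-2} = - \frac{1}{2} \approx -0.5$)
$N{\left(w \right)} = \frac{1}{2}$ ($N{\left(w \right)} = - \frac{1}{2} + 1 = \frac{1}{2}$)
$- 362 N{\left(\frac{1}{-1 - 9} \right)} = \left(-362\right) \frac{1}{2} = -181$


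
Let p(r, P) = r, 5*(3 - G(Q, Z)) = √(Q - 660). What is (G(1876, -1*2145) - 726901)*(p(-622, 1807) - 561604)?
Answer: 408680954948 + 4497808*√19/5 ≈ 4.0869e+11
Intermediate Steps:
G(Q, Z) = 3 - √(-660 + Q)/5 (G(Q, Z) = 3 - √(Q - 660)/5 = 3 - √(-660 + Q)/5)
(G(1876, -1*2145) - 726901)*(p(-622, 1807) - 561604) = ((3 - √(-660 + 1876)/5) - 726901)*(-622 - 561604) = ((3 - 8*√19/5) - 726901)*(-562226) = (-726898 - 8*√19/5)*(-562226) = 408680954948 + 4497808*√19/5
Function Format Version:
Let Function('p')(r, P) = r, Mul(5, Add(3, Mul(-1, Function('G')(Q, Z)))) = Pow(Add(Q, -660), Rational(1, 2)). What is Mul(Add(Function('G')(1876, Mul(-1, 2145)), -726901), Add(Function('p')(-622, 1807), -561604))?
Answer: Add(408680954948, Mul(Rational(4497808, 5), Pow(19, Rational(1, 2)))) ≈ 4.0869e+11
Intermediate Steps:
Function('G')(Q, Z) = Add(3, Mul(Rational(-1, 5), Pow(Add(-660, Q), Rational(1, 2)))) (Function('G')(Q, Z) = Add(3, Mul(Rational(-1, 5), Pow(Add(Q, -660), Rational(1, 2)))) = Add(3, Mul(Rational(-1, 5), Pow(Add(-660, Q), Rational(1, 2)))))
Mul(Add(Function('G')(1876, Mul(-1, 2145)), -726901), Add(Function('p')(-622, 1807), -561604)) = Mul(Add(Add(3, Mul(Rational(-1, 5), Pow(Add(-660, 1876), Rational(1, 2)))), -726901), Add(-622, -561604)) = Mul(Add(Add(3, Mul(Rational(-1, 5), Pow(1216, Rational(1, 2)))), -726901), -562226) = Mul(Add(Add(3, Mul(Rational(-1, 5), Mul(8, Pow(19, Rational(1, 2))))), -726901), -562226) = Mul(Add(Add(3, Mul(Rational(-8, 5), Pow(19, Rational(1, 2)))), -726901), -562226) = Mul(Add(-726898, Mul(Rational(-8, 5), Pow(19, Rational(1, 2)))), -562226) = Add(408680954948, Mul(Rational(4497808, 5), Pow(19, Rational(1, 2))))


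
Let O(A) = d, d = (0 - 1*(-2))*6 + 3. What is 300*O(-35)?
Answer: 4500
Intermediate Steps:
d = 15 (d = (0 + 2)*6 + 3 = 2*6 + 3 = 12 + 3 = 15)
O(A) = 15
300*O(-35) = 300*15 = 4500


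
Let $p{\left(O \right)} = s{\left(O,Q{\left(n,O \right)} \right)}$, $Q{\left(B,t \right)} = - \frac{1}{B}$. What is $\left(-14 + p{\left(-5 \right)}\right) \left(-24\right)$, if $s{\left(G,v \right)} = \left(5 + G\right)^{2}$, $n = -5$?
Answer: $336$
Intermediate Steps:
$p{\left(O \right)} = \left(5 + O\right)^{2}$
$\left(-14 + p{\left(-5 \right)}\right) \left(-24\right) = \left(-14 + \left(5 - 5\right)^{2}\right) \left(-24\right) = \left(-14 + 0^{2}\right) \left(-24\right) = \left(-14 + 0\right) \left(-24\right) = \left(-14\right) \left(-24\right) = 336$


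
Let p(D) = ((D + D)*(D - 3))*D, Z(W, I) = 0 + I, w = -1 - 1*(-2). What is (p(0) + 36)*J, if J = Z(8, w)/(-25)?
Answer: -36/25 ≈ -1.4400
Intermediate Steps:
w = 1 (w = -1 + 2 = 1)
Z(W, I) = I
J = -1/25 (J = 1/(-25) = 1*(-1/25) = -1/25 ≈ -0.040000)
p(D) = 2*D²*(-3 + D) (p(D) = ((2*D)*(-3 + D))*D = (2*D*(-3 + D))*D = 2*D²*(-3 + D))
(p(0) + 36)*J = (2*0²*(-3 + 0) + 36)*(-1/25) = (2*0*(-3) + 36)*(-1/25) = (0 + 36)*(-1/25) = 36*(-1/25) = -36/25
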